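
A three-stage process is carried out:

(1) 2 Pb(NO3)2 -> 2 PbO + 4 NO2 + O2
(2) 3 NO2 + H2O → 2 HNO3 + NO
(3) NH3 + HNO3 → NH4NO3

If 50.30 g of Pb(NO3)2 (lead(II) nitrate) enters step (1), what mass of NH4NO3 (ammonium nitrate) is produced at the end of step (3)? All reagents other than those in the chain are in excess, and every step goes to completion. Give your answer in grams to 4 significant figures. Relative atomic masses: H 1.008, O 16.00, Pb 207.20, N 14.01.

M(Pb(NO3)2) = 207.20 + 2(14.01) + 6(16.00) = 331.22 g/mol.
M(NH4NO3) = 2(14.01) + 4(1.008) + 3(16.00) = 80.052 g/mol.
n(Pb(NO3)2) = 50.30 / 331.22 = 0.15186 mol.
Reaction (1): Pb(NO3)2→NO2 ratio 2:4 ⇒ n(NO2) = 0.30373 mol.
Reaction (2): NO2→HNO3 ratio 3:2 ⇒ n(HNO3) = 0.20248 mol.
Reaction (3): HNO3→NH4NO3 ratio 1:1 ⇒ n(NH4NO3) = 0.20248 mol.
Mass of NH4NO3 = 0.20248 × 80.052 = 16.209 g.

16.21 g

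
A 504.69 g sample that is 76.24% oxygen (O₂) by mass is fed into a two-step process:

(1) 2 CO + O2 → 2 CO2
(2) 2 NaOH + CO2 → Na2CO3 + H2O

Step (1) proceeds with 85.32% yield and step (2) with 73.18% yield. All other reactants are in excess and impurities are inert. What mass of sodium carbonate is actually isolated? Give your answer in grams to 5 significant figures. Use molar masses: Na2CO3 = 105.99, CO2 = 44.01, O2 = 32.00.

1591.5 g

Pure O2 = 504.69 × 0.7624 = 384.776 g.
n(O2) = 384.776 / 32.00 = 12.0242 mol.
Step 1 (O2:CO2 = 1:2): theoretical n(CO2) = 24.0485 mol; at 85.32% yield, n(CO2) = 20.5182 mol.
Step 2 (CO2:Na2CO3 = 1:1): theoretical n(Na2CO3) = 20.5182 mol, so theoretical mass = 20.5182 × 105.99 = 2174.72 g.
At 73.18% yield, actual mass of Na2CO3 = 2174.72 × 0.7318 = 1591.46 g.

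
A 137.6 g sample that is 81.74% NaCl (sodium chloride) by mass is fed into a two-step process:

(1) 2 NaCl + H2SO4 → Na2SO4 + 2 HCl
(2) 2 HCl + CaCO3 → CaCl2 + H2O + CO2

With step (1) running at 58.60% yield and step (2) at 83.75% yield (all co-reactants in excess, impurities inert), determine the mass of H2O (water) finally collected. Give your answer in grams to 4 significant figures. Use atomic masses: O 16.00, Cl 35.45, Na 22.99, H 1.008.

Pure NaCl = 137.6 × 0.8174 = 112.47 g.
M(NaCl) = 22.99 + 35.45 = 58.44 g/mol.
M(H2O) = 2(1.008) + 16.00 = 18.016 g/mol.
n(NaCl) = 112.47 / 58.44 = 1.9246 mol.
Step 1 (NaCl:HCl = 2:2): theoretical n(HCl) = 1.9246 mol; at 58.60% yield, n(HCl) = 1.1278 mol.
Step 2 (HCl:H2O = 2:1): theoretical n(H2O) = 0.56391 mol, so theoretical mass = 0.56391 × 18.016 = 10.159 g.
At 83.75% yield, actual mass of H2O = 10.159 × 0.8375 = 8.5085 g.

8.509 g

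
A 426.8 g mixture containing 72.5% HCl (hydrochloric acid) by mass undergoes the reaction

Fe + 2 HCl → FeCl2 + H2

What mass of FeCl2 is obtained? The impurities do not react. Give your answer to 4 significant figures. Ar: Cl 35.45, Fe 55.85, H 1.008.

537.9 g

Mass of pure HCl = 426.8 g × 0.725 = 309.43 g.
M(HCl) = 1.008 + 35.45 = 36.458 g/mol.
M(FeCl2) = 55.85 + 2(35.45) = 126.75 g/mol.
n(HCl) = 309.43 g / 36.458 g/mol = 8.4873 mol.
From the equation the HCl:FeCl2 mole ratio is 2:1, so n(FeCl2) = 8.4873 × 1/2 = 4.2437 mol.
Mass of FeCl2 = 4.2437 mol × 126.75 g/mol = 537.88 g.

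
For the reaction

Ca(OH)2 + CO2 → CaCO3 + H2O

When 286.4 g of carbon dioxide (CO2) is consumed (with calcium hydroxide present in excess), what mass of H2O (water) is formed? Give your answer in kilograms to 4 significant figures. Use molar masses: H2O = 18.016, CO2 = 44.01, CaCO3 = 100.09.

n(CO2) = 286.40 g / 44.01 g/mol = 6.5076 mol.
From the equation the CO2:H2O mole ratio is 1:1, so n(H2O) = 6.5076 × 1/1 = 6.5076 mol.
Mass of H2O = 6.5076 mol × 18.016 g/mol = 117.24 g.
Converting to kg: 117.24 g = 0.1172 kg.

0.1172 kg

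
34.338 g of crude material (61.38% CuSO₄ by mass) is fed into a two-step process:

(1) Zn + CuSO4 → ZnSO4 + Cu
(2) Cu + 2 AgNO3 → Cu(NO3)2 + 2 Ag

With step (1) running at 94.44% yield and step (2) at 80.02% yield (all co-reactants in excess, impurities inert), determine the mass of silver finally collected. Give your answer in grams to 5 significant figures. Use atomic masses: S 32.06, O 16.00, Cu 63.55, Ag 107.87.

Pure CuSO4 = 34.338 × 0.6138 = 21.0767 g.
M(CuSO4) = 63.55 + 32.06 + 4(16.00) = 159.61 g/mol.
M(Ag) = 107.87 g/mol.
n(CuSO4) = 21.0767 / 159.61 = 0.132051 mol.
Step 1 (CuSO4:Cu = 1:1): theoretical n(Cu) = 0.132051 mol; at 94.44% yield, n(Cu) = 0.124709 mol.
Step 2 (Cu:Ag = 1:2): theoretical n(Ag) = 0.249418 mol, so theoretical mass = 0.249418 × 107.87 = 26.9047 g.
At 80.02% yield, actual mass of Ag = 26.9047 × 0.8002 = 21.5292 g.

21.529 g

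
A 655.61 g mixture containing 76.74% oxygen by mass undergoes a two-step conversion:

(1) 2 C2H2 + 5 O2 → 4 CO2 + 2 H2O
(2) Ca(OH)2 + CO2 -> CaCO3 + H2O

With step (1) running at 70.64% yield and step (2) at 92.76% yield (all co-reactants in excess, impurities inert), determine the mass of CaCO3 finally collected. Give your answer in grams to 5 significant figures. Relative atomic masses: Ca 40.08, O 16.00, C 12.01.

824.92 g

Pure O2 = 655.61 × 0.7674 = 503.115 g.
M(O2) = 2(16.00) = 32.00 g/mol.
M(CaCO3) = 40.08 + 12.01 + 3(16.00) = 100.09 g/mol.
n(O2) = 503.115 / 32.00 = 15.7223 mol.
Step 1 (O2:CO2 = 5:4): theoretical n(CO2) = 12.5779 mol; at 70.64% yield, n(CO2) = 8.88501 mol.
Step 2 (CO2:CaCO3 = 1:1): theoretical n(CaCO3) = 8.88501 mol, so theoretical mass = 8.88501 × 100.09 = 889.301 g.
At 92.76% yield, actual mass of CaCO3 = 889.301 × 0.9276 = 824.916 g.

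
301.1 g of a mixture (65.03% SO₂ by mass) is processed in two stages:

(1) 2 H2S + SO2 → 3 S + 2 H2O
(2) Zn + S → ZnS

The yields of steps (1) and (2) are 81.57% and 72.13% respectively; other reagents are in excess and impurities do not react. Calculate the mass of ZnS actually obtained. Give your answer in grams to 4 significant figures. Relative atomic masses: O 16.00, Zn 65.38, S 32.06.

Pure SO2 = 301.1 × 0.6503 = 195.81 g.
M(SO2) = 32.06 + 2(16.00) = 64.06 g/mol.
M(ZnS) = 65.38 + 32.06 = 97.44 g/mol.
n(SO2) = 195.81 / 64.06 = 3.0566 mol.
Step 1 (SO2:S = 1:3): theoretical n(S) = 9.1698 mol; at 81.57% yield, n(S) = 7.4798 mol.
Step 2 (S:ZnS = 1:1): theoretical n(ZnS) = 7.4798 mol, so theoretical mass = 7.4798 × 97.44 = 728.83 g.
At 72.13% yield, actual mass of ZnS = 728.83 × 0.7213 = 525.71 g.

525.7 g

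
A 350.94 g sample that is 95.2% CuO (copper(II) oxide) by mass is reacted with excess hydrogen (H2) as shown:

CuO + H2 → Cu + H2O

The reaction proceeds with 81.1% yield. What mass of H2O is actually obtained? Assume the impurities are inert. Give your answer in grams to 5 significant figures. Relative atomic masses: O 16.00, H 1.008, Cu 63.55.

61.363 g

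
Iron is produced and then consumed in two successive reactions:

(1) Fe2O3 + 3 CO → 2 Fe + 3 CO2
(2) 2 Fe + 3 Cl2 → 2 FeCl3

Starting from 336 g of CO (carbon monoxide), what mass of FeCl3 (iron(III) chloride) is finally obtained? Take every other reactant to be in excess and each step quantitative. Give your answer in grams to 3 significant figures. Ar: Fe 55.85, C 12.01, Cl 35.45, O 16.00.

M(CO) = 12.01 + 16.00 = 28.01 g/mol.
M(FeCl3) = 55.85 + 3(35.45) = 162.20 g/mol.
n(CO) = 336.0 / 28.01 = 12.00 mol.
Step 1 gives a 3:2 ratio of CO to Fe, so n(Fe) = 7.997 mol.
In step 2 the Fe:FeCl3 ratio is 2:2, so n(FeCl3) = 7.997 mol.
Mass of FeCl3 = 7.997 × 162.20 = 1297 g.

1300 g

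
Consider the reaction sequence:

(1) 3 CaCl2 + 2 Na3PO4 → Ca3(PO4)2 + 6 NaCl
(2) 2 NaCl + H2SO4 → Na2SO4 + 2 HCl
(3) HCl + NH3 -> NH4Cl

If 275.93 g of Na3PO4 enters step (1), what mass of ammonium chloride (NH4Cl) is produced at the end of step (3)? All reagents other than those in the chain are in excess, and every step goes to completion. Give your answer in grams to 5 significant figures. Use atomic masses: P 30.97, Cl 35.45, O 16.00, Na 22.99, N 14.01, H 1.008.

270.10 g

M(Na3PO4) = 3(22.99) + 30.97 + 4(16.00) = 163.94 g/mol.
M(NH4Cl) = 14.01 + 4(1.008) + 35.45 = 53.492 g/mol.
n(Na3PO4) = 275.93 / 163.94 = 1.68312 mol.
Reaction (1): Na3PO4→NaCl ratio 2:6 ⇒ n(NaCl) = 5.04935 mol.
Reaction (2): NaCl→HCl ratio 2:2 ⇒ n(HCl) = 5.04935 mol.
Reaction (3): HCl→NH4Cl ratio 1:1 ⇒ n(NH4Cl) = 5.04935 mol.
Mass of NH4Cl = 5.04935 × 53.492 = 270.100 g.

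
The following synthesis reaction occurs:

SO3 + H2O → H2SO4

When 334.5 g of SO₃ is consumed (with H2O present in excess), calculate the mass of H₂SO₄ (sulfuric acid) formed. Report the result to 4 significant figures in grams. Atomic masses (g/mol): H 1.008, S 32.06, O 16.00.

409.8 g

M(SO3) = 32.06 + 3(16.00) = 80.06 g/mol.
M(H2SO4) = 2(1.008) + 32.06 + 4(16.00) = 98.076 g/mol.
n(SO3) = 334.50 g / 80.06 g/mol = 4.1781 mol.
From the equation the SO3:H2SO4 mole ratio is 1:1, so n(H2SO4) = 4.1781 × 1/1 = 4.1781 mol.
Mass of H2SO4 = 4.1781 mol × 98.076 g/mol = 409.77 g.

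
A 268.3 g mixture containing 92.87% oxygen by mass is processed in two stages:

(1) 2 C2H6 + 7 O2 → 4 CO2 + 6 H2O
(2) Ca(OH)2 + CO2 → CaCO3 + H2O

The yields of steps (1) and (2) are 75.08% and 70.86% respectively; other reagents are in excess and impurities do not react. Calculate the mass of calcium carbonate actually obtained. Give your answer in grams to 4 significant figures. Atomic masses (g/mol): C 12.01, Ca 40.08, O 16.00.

Pure O2 = 268.3 × 0.9287 = 249.17 g.
M(O2) = 2(16.00) = 32.00 g/mol.
M(CaCO3) = 40.08 + 12.01 + 3(16.00) = 100.09 g/mol.
n(O2) = 249.17 / 32.00 = 7.7866 mol.
Step 1 (O2:CO2 = 7:4): theoretical n(CO2) = 4.4495 mol; at 75.08% yield, n(CO2) = 3.3407 mol.
Step 2 (CO2:CaCO3 = 1:1): theoretical n(CaCO3) = 3.3407 mol, so theoretical mass = 3.3407 × 100.09 = 334.37 g.
At 70.86% yield, actual mass of CaCO3 = 334.37 × 0.7086 = 236.93 g.

236.9 g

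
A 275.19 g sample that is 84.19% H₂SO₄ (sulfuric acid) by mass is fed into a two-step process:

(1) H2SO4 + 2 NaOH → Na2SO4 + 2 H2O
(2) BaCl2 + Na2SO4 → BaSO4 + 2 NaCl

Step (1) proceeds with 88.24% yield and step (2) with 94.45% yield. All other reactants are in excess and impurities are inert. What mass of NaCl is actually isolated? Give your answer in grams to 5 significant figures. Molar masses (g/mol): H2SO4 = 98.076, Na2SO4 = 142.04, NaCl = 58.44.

Pure H2SO4 = 275.19 × 0.8419 = 231.682 g.
n(H2SO4) = 231.682 / 98.076 = 2.36227 mol.
Step 1 (H2SO4:Na2SO4 = 1:1): theoretical n(Na2SO4) = 2.36227 mol; at 88.24% yield, n(Na2SO4) = 2.08447 mol.
Step 2 (Na2SO4:NaCl = 1:2): theoretical n(NaCl) = 4.16894 mol, so theoretical mass = 4.16894 × 58.44 = 243.633 g.
At 94.45% yield, actual mass of NaCl = 243.633 × 0.9445 = 230.111 g.

230.11 g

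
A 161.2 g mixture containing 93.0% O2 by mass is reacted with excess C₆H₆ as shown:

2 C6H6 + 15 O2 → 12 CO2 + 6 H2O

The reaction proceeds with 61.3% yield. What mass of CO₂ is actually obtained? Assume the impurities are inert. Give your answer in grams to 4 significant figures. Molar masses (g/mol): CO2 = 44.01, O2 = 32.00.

Pure O2 available = 161.2 g × 0.930 = 149.92 g.
n(O2) = 149.92 g / 32.00 g/mol = 4.6849 mol.
From the equation the O2:CO2 mole ratio is 15:12, so n(CO2) = 4.6849 × 12/15 = 3.7479 mol.
Mass of CO2 = 3.7479 mol × 44.01 g/mol = 164.95 g.
Actual mass collected = 164.95 g × 0.613 = 101.11 g.

101.1 g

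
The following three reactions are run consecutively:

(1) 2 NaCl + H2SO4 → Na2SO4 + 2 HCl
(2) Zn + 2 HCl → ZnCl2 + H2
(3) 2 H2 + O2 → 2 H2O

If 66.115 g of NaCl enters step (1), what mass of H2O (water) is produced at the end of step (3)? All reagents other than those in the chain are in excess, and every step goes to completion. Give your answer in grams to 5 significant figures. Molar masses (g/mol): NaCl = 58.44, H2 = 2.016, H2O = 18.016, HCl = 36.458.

10.191 g

n(NaCl) = 66.115 / 58.44 = 1.13133 mol.
Reaction (1): NaCl→HCl ratio 2:2 ⇒ n(HCl) = 1.13133 mol.
Reaction (2): HCl→H2 ratio 2:1 ⇒ n(H2) = 0.565666 mol.
Reaction (3): H2→H2O ratio 2:2 ⇒ n(H2O) = 0.565666 mol.
Mass of H2O = 0.565666 × 18.016 = 10.1910 g.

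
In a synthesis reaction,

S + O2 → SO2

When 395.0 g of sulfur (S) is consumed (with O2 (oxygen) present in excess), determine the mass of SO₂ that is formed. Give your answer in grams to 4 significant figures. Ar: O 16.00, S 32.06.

789.3 g

M(S) = 32.06 g/mol.
M(SO2) = 32.06 + 2(16.00) = 64.06 g/mol.
n(S) = 395.00 g / 32.06 g/mol = 12.321 mol.
From the equation the S:SO2 mole ratio is 1:1, so n(SO2) = 12.321 × 1/1 = 12.321 mol.
Mass of SO2 = 12.321 mol × 64.06 g/mol = 789.26 g.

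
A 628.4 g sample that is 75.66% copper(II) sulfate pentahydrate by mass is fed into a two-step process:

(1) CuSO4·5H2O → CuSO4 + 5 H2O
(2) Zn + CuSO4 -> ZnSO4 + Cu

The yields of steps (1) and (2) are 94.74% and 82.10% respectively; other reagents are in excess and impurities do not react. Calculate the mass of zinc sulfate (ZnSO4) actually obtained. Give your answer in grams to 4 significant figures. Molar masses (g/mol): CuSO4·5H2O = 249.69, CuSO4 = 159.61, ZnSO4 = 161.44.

239.1 g

Pure CuSO4·5H2O = 628.4 × 0.7566 = 475.45 g.
n(CuSO4·5H2O) = 475.45 / 249.69 = 1.9042 mol.
Step 1 (CuSO4·5H2O:CuSO4 = 1:1): theoretical n(CuSO4) = 1.9042 mol; at 94.74% yield, n(CuSO4) = 1.8040 mol.
Step 2 (CuSO4:ZnSO4 = 1:1): theoretical n(ZnSO4) = 1.8040 mol, so theoretical mass = 1.8040 × 161.44 = 291.24 g.
At 82.10% yield, actual mass of ZnSO4 = 291.24 × 0.8210 = 239.11 g.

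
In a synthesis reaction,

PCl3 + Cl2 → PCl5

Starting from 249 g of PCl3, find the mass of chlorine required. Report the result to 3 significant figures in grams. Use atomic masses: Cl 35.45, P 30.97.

M(PCl3) = 30.97 + 3(35.45) = 137.32 g/mol.
M(Cl2) = 2(35.45) = 70.90 g/mol.
n(PCl3) = 249.0 g / 137.32 g/mol = 1.813 mol.
From the equation the PCl3:Cl2 mole ratio is 1:1, so n(Cl2) = 1.813 × 1/1 = 1.813 mol.
Mass of Cl2 = 1.813 mol × 70.90 g/mol = 128.6 g.

129 g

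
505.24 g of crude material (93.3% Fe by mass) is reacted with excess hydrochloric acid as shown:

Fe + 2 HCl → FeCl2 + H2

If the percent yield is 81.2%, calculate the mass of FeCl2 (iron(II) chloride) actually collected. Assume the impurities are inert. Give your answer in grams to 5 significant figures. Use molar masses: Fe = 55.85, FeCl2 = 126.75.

Pure Fe available = 505.24 g × 0.933 = 471.389 g.
n(Fe) = 471.389 g / 55.85 g/mol = 8.44027 mol.
From the equation the Fe:FeCl2 mole ratio is 1:1, so n(FeCl2) = 8.44027 × 1/1 = 8.44027 mol.
Mass of FeCl2 = 8.44027 mol × 126.75 g/mol = 1069.80 g.
Actual mass collected = 1069.80 g × 0.812 = 868.681 g.

868.68 g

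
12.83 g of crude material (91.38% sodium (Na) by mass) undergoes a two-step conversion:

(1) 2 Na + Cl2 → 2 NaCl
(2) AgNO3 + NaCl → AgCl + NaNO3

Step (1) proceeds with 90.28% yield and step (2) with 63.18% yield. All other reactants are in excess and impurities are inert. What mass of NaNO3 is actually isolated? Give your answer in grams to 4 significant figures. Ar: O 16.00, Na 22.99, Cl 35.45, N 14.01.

24.72 g

Pure Na = 12.83 × 0.9138 = 11.724 g.
M(Na) = 22.99 g/mol.
M(NaNO3) = 22.99 + 14.01 + 3(16.00) = 85.00 g/mol.
n(Na) = 11.724 / 22.99 = 0.50996 mol.
Step 1 (Na:NaCl = 2:2): theoretical n(NaCl) = 0.50996 mol; at 90.28% yield, n(NaCl) = 0.46039 mol.
Step 2 (NaCl:NaNO3 = 1:1): theoretical n(NaNO3) = 0.46039 mol, so theoretical mass = 0.46039 × 85.00 = 39.134 g.
At 63.18% yield, actual mass of NaNO3 = 39.134 × 0.6318 = 24.725 g.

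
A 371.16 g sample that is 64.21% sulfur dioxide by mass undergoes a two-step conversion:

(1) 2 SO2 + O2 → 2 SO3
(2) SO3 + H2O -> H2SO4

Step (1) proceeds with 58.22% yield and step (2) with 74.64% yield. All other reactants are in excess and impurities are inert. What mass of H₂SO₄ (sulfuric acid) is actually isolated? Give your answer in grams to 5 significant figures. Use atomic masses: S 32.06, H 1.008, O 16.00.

Pure SO2 = 371.16 × 0.6421 = 238.322 g.
M(SO2) = 32.06 + 2(16.00) = 64.06 g/mol.
M(H2SO4) = 2(1.008) + 32.06 + 4(16.00) = 98.076 g/mol.
n(SO2) = 238.322 / 64.06 = 3.72029 mol.
Step 1 (SO2:SO3 = 2:2): theoretical n(SO3) = 3.72029 mol; at 58.22% yield, n(SO3) = 2.16595 mol.
Step 2 (SO3:H2SO4 = 1:1): theoretical n(H2SO4) = 2.16595 mol, so theoretical mass = 2.16595 × 98.076 = 212.428 g.
At 74.64% yield, actual mass of H2SO4 = 212.428 × 0.7464 = 158.556 g.

158.56 g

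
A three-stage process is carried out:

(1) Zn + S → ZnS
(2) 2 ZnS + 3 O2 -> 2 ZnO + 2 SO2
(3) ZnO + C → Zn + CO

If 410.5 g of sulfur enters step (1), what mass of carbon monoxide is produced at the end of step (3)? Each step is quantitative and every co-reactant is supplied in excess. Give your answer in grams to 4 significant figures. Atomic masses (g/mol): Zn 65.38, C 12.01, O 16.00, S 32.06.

358.6 g

M(S) = 32.06 g/mol.
M(CO) = 12.01 + 16.00 = 28.01 g/mol.
n(S) = 410.5 / 32.06 = 12.804 mol.
Reaction (1): S→ZnS ratio 1:1 ⇒ n(ZnS) = 12.804 mol.
Reaction (2): ZnS→ZnO ratio 2:2 ⇒ n(ZnO) = 12.804 mol.
Reaction (3): ZnO→CO ratio 1:1 ⇒ n(CO) = 12.804 mol.
Mass of CO = 12.804 × 28.01 = 358.64 g.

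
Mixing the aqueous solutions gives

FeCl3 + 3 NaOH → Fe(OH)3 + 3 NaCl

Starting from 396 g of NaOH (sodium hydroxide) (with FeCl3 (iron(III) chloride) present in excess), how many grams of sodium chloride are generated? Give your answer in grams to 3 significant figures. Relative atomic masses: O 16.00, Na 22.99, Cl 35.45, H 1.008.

M(NaOH) = 22.99 + 16.00 + 1.008 = 39.998 g/mol.
M(NaCl) = 22.99 + 35.45 = 58.44 g/mol.
n(NaOH) = 396.0 g / 39.998 g/mol = 9.900 mol.
From the equation the NaOH:NaCl mole ratio is 3:3, so n(NaCl) = 9.900 × 3/3 = 9.900 mol.
Mass of NaCl = 9.900 mol × 58.44 g/mol = 578.6 g.

579 g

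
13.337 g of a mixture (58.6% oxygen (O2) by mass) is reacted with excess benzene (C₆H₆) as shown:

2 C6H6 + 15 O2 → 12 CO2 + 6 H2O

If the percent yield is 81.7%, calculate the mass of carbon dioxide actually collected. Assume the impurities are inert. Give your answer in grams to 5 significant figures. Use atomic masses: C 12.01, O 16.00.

Pure O2 available = 13.337 g × 0.586 = 7.81548 g.
M(O2) = 2(16.00) = 32.00 g/mol.
M(CO2) = 12.01 + 2(16.00) = 44.01 g/mol.
n(O2) = 7.81548 g / 32.00 g/mol = 0.244234 mol.
From the equation the O2:CO2 mole ratio is 15:12, so n(CO2) = 0.244234 × 12/15 = 0.195387 mol.
Mass of CO2 = 0.195387 mol × 44.01 g/mol = 8.59898 g.
Actual mass collected = 8.59898 g × 0.817 = 7.02537 g.

7.0254 g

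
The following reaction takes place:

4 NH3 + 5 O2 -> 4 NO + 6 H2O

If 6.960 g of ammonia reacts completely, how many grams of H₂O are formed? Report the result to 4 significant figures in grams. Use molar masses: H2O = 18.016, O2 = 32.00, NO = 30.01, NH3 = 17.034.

n(NH3) = 6.9600 g / 17.034 g/mol = 0.40859 mol.
From the equation the NH3:H2O mole ratio is 4:6, so n(H2O) = 0.40859 × 6/4 = 0.61289 mol.
Mass of H2O = 0.61289 mol × 18.016 g/mol = 11.042 g.

11.04 g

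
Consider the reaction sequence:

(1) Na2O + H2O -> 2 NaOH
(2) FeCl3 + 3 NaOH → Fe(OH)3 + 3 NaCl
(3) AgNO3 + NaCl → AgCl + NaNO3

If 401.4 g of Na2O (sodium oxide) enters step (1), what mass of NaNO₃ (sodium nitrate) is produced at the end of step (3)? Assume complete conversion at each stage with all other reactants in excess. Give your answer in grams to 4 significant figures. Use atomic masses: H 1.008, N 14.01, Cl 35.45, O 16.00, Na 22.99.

M(Na2O) = 2(22.99) + 16.00 = 61.98 g/mol.
M(NaNO3) = 22.99 + 14.01 + 3(16.00) = 85.00 g/mol.
n(Na2O) = 401.4 / 61.98 = 6.4763 mol.
Reaction (1): Na2O→NaOH ratio 1:2 ⇒ n(NaOH) = 12.953 mol.
Reaction (2): NaOH→NaCl ratio 3:3 ⇒ n(NaCl) = 12.953 mol.
Reaction (3): NaCl→NaNO3 ratio 1:1 ⇒ n(NaNO3) = 12.953 mol.
Mass of NaNO3 = 12.953 × 85.00 = 1101.0 g.

1101 g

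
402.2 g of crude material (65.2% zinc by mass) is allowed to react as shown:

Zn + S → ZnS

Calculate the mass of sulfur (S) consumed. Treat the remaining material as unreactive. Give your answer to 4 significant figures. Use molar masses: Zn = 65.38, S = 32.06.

128.6 g

Mass of pure Zn = 402.2 g × 0.652 = 262.23 g.
n(Zn) = 262.23 g / 65.38 g/mol = 4.0109 mol.
From the equation the Zn:S mole ratio is 1:1, so n(S) = 4.0109 × 1/1 = 4.0109 mol.
Mass of S = 4.0109 mol × 32.06 g/mol = 128.59 g.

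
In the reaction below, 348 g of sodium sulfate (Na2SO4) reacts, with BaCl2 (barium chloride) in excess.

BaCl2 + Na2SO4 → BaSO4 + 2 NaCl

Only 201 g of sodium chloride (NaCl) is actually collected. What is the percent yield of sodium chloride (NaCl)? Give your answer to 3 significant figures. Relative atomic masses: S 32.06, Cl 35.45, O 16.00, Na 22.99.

M(Na2SO4) = 2(22.99) + 32.06 + 4(16.00) = 142.04 g/mol.
M(NaCl) = 22.99 + 35.45 = 58.44 g/mol.
n(Na2SO4) = 348.0 g / 142.04 g/mol = 2.450 mol.
From the equation the Na2SO4:NaCl mole ratio is 1:2, so n(NaCl) = 2.450 × 2/1 = 4.900 mol.
Mass of NaCl = 4.900 mol × 58.44 g/mol = 286.4 g.
This is the theoretical yield. Percent yield = 201 g / 286.4 g × 100% = 70.19%.

70.2 %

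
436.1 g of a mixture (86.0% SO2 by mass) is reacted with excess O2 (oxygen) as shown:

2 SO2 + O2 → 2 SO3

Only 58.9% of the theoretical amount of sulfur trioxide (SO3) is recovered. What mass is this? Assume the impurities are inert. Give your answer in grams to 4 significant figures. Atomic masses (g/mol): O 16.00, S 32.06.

276.1 g

Pure SO2 available = 436.1 g × 0.860 = 375.05 g.
M(SO2) = 32.06 + 2(16.00) = 64.06 g/mol.
M(SO3) = 32.06 + 3(16.00) = 80.06 g/mol.
n(SO2) = 375.05 g / 64.06 g/mol = 5.8546 mol.
From the equation the SO2:SO3 mole ratio is 2:2, so n(SO3) = 5.8546 × 2/2 = 5.8546 mol.
Mass of SO3 = 5.8546 mol × 80.06 g/mol = 468.72 g.
Actual mass collected = 468.72 g × 0.589 = 276.08 g.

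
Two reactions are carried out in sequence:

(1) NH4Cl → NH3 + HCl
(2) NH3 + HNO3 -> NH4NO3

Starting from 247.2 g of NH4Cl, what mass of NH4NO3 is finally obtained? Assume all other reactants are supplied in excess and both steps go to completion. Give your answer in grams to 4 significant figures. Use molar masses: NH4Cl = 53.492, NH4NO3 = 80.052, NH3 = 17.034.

n(NH4Cl) = 247.20 / 53.492 = 4.6213 mol.
Step 1 gives a 1:1 ratio of NH4Cl to NH3, so n(NH3) = 4.6213 mol.
In step 2 the NH3:NH4NO3 ratio is 1:1, so n(NH4NO3) = 4.6213 mol.
Mass of NH4NO3 = 4.6213 × 80.052 = 369.94 g.

369.9 g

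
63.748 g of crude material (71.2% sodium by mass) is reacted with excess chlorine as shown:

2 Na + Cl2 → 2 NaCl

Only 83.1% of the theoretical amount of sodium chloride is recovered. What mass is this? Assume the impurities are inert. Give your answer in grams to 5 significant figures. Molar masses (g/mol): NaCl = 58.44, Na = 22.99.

95.878 g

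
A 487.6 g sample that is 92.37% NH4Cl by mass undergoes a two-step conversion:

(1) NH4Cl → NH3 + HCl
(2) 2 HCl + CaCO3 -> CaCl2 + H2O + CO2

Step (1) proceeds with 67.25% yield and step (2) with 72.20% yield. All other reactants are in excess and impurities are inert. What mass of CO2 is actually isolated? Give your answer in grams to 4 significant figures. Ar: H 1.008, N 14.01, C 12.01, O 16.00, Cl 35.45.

Pure NH4Cl = 487.6 × 0.9237 = 450.40 g.
M(NH4Cl) = 14.01 + 4(1.008) + 35.45 = 53.492 g/mol.
M(CO2) = 12.01 + 2(16.00) = 44.01 g/mol.
n(NH4Cl) = 450.40 / 53.492 = 8.4199 mol.
Step 1 (NH4Cl:HCl = 1:1): theoretical n(HCl) = 8.4199 mol; at 67.25% yield, n(HCl) = 5.6624 mol.
Step 2 (HCl:CO2 = 2:1): theoretical n(CO2) = 2.8312 mol, so theoretical mass = 2.8312 × 44.01 = 124.60 g.
At 72.20% yield, actual mass of CO2 = 124.60 × 0.7220 = 89.961 g.

89.96 g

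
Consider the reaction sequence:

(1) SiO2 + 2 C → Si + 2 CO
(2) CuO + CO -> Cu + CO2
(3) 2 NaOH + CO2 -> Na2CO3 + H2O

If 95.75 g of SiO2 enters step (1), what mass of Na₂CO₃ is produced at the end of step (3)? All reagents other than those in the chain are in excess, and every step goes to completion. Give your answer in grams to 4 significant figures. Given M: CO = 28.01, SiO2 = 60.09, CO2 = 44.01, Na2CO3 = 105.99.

337.8 g

n(SiO2) = 95.75 / 60.09 = 1.5934 mol.
Reaction (1): SiO2→CO ratio 1:2 ⇒ n(CO) = 3.1869 mol.
Reaction (2): CO→CO2 ratio 1:1 ⇒ n(CO2) = 3.1869 mol.
Reaction (3): CO2→Na2CO3 ratio 1:1 ⇒ n(Na2CO3) = 3.1869 mol.
Mass of Na2CO3 = 3.1869 × 105.99 = 337.78 g.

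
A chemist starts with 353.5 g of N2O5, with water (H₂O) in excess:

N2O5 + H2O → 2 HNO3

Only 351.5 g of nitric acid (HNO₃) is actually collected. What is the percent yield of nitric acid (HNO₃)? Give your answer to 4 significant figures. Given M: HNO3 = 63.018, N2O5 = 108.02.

n(N2O5) = 353.50 g / 108.02 g/mol = 3.2725 mol.
From the equation the N2O5:HNO3 mole ratio is 1:2, so n(HNO3) = 3.2725 × 2/1 = 6.5451 mol.
Mass of HNO3 = 6.5451 mol × 63.018 g/mol = 412.46 g.
This is the theoretical yield. Percent yield = 351.5 g / 412.46 g × 100% = 85.221%.

85.22 %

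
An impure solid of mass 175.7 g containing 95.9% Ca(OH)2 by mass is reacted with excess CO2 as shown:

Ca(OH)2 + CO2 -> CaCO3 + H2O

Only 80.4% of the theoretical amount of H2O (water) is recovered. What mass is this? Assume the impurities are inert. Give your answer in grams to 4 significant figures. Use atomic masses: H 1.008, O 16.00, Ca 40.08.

32.94 g

Pure Ca(OH)2 available = 175.7 g × 0.959 = 168.50 g.
M(Ca(OH)2) = 40.08 + 2(16.00) + 2(1.008) = 74.096 g/mol.
M(H2O) = 2(1.008) + 16.00 = 18.016 g/mol.
n(Ca(OH)2) = 168.50 g / 74.096 g/mol = 2.2740 mol.
From the equation the Ca(OH)2:H2O mole ratio is 1:1, so n(H2O) = 2.2740 × 1/1 = 2.2740 mol.
Mass of H2O = 2.2740 mol × 18.016 g/mol = 40.969 g.
Actual mass collected = 40.969 g × 0.804 = 32.939 g.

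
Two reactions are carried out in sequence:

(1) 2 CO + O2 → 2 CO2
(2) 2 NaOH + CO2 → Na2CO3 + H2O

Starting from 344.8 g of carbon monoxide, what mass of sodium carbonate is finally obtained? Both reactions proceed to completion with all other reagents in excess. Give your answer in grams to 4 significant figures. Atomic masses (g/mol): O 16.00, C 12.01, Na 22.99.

M(CO) = 12.01 + 16.00 = 28.01 g/mol.
M(Na2CO3) = 2(22.99) + 12.01 + 3(16.00) = 105.99 g/mol.
n(CO) = 344.80 / 28.01 = 12.310 mol.
Step 1 gives a 2:2 ratio of CO to CO2, so n(CO2) = 12.310 mol.
In step 2 the CO2:Na2CO3 ratio is 1:1, so n(Na2CO3) = 12.310 mol.
Mass of Na2CO3 = 12.310 × 105.99 = 1304.7 g.

1305 g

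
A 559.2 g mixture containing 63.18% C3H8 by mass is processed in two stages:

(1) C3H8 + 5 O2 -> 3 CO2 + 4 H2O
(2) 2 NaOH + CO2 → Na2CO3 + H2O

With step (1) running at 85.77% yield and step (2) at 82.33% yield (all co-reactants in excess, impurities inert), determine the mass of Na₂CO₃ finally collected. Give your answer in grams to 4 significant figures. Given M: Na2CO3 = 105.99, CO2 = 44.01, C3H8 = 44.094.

1799 g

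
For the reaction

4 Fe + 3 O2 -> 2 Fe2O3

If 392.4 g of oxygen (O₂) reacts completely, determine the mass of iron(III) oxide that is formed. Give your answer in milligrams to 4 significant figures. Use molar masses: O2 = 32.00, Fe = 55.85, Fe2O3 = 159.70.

n(O2) = 392.40 g / 32.00 g/mol = 12.262 mol.
From the equation the O2:Fe2O3 mole ratio is 3:2, so n(Fe2O3) = 12.262 × 2/3 = 8.1750 mol.
Mass of Fe2O3 = 8.1750 mol × 159.70 g/mol = 1305.5 g.
Converting to mg: 1305.5 g = 1306000 mg.

1306000 mg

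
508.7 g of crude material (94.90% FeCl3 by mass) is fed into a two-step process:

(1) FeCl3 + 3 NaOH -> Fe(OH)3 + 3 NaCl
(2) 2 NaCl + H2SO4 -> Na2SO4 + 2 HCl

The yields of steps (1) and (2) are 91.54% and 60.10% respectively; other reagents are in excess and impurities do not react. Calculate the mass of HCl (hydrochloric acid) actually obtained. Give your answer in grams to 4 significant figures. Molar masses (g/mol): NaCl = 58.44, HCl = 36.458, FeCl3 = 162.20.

179.1 g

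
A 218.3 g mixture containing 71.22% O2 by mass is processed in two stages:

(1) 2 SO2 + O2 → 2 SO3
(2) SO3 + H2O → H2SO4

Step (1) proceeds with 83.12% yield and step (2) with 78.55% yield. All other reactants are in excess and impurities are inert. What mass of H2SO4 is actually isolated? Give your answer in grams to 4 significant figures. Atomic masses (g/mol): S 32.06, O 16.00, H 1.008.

Pure O2 = 218.3 × 0.7122 = 155.47 g.
M(O2) = 2(16.00) = 32.00 g/mol.
M(H2SO4) = 2(1.008) + 32.06 + 4(16.00) = 98.076 g/mol.
n(O2) = 155.47 / 32.00 = 4.8585 mol.
Step 1 (O2:SO3 = 1:2): theoretical n(SO3) = 9.7171 mol; at 83.12% yield, n(SO3) = 8.0768 mol.
Step 2 (SO3:H2SO4 = 1:1): theoretical n(H2SO4) = 8.0768 mol, so theoretical mass = 8.0768 × 98.076 = 792.14 g.
At 78.55% yield, actual mass of H2SO4 = 792.14 × 0.7855 = 622.23 g.

622.2 g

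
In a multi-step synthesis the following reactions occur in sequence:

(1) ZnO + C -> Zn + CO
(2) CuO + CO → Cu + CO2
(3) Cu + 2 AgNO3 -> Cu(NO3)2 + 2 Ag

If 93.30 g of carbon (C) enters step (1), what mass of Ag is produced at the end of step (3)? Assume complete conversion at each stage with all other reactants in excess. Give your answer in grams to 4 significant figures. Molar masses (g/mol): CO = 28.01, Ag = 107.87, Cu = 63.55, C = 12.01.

1676 g

n(C) = 93.30 / 12.01 = 7.7685 mol.
Reaction (1): C→CO ratio 1:1 ⇒ n(CO) = 7.7685 mol.
Reaction (2): CO→Cu ratio 1:1 ⇒ n(Cu) = 7.7685 mol.
Reaction (3): Cu→Ag ratio 1:2 ⇒ n(Ag) = 15.537 mol.
Mass of Ag = 15.537 × 107.87 = 1676.0 g.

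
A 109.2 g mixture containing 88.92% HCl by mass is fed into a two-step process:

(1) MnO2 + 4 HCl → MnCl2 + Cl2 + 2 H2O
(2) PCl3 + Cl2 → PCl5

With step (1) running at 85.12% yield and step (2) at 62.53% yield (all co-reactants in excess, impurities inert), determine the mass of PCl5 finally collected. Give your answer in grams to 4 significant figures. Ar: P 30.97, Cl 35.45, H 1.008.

Pure HCl = 109.2 × 0.8892 = 97.101 g.
M(HCl) = 1.008 + 35.45 = 36.458 g/mol.
M(PCl5) = 30.97 + 5(35.45) = 208.22 g/mol.
n(HCl) = 97.101 / 36.458 = 2.6634 mol.
Step 1 (HCl:Cl2 = 4:1): theoretical n(Cl2) = 0.66584 mol; at 85.12% yield, n(Cl2) = 0.56676 mol.
Step 2 (Cl2:PCl5 = 1:1): theoretical n(PCl5) = 0.56676 mol, so theoretical mass = 0.56676 × 208.22 = 118.01 g.
At 62.53% yield, actual mass of PCl5 = 118.01 × 0.6253 = 73.792 g.

73.79 g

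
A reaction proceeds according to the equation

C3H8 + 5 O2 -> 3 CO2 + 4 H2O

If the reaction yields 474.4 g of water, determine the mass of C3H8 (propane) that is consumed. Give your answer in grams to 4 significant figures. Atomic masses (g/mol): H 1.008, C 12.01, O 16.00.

M(H2O) = 2(1.008) + 16.00 = 18.016 g/mol.
M(C3H8) = 3(12.01) + 8(1.008) = 44.094 g/mol.
n(H2O) = 474.40 g / 18.016 g/mol = 26.332 mol.
From the equation the H2O:C3H8 mole ratio is 4:1, so n(C3H8) = 26.332 × 1/4 = 6.5830 mol.
Mass of C3H8 = 6.5830 mol × 44.094 g/mol = 290.27 g.

290.3 g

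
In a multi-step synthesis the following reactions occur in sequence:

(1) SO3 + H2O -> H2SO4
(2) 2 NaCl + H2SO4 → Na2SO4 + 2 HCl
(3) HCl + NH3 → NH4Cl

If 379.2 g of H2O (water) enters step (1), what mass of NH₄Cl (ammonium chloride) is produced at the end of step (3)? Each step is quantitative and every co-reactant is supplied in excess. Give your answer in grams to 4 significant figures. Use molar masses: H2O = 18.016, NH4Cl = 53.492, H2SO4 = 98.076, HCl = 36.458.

n(H2O) = 379.2 / 18.016 = 21.048 mol.
Reaction (1): H2O→H2SO4 ratio 1:1 ⇒ n(H2SO4) = 21.048 mol.
Reaction (2): H2SO4→HCl ratio 1:2 ⇒ n(HCl) = 42.096 mol.
Reaction (3): HCl→NH4Cl ratio 1:1 ⇒ n(NH4Cl) = 42.096 mol.
Mass of NH4Cl = 42.096 × 53.492 = 2251.8 g.

2252 g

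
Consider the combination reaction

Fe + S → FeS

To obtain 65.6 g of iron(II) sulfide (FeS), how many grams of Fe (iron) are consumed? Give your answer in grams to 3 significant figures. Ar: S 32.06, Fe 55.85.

41.7 g

M(FeS) = 55.85 + 32.06 = 87.91 g/mol.
M(Fe) = 55.85 g/mol.
n(FeS) = 65.60 g / 87.91 g/mol = 0.7462 mol.
From the equation the FeS:Fe mole ratio is 1:1, so n(Fe) = 0.7462 × 1/1 = 0.7462 mol.
Mass of Fe = 0.7462 mol × 55.85 g/mol = 41.68 g.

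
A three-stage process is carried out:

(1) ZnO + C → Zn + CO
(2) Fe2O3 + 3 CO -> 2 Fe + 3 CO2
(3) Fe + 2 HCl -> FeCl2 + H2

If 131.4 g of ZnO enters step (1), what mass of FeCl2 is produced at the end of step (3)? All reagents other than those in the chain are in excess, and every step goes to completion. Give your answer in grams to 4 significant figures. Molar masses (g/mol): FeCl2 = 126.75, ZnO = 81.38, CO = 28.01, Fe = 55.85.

n(ZnO) = 131.4 / 81.38 = 1.6146 mol.
Reaction (1): ZnO→CO ratio 1:1 ⇒ n(CO) = 1.6146 mol.
Reaction (2): CO→Fe ratio 3:2 ⇒ n(Fe) = 1.0764 mol.
Reaction (3): Fe→FeCl2 ratio 1:1 ⇒ n(FeCl2) = 1.0764 mol.
Mass of FeCl2 = 1.0764 × 126.75 = 136.44 g.

136.4 g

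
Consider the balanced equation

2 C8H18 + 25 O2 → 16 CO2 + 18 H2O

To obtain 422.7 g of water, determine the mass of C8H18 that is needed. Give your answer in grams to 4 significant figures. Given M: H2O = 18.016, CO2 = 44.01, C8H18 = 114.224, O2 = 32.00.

n(H2O) = 422.70 g / 18.016 g/mol = 23.462 mol.
From the equation the H2O:C8H18 mole ratio is 18:2, so n(C8H18) = 23.462 × 2/18 = 2.6069 mol.
Mass of C8H18 = 2.6069 mol × 114.224 g/mol = 297.78 g.

297.8 g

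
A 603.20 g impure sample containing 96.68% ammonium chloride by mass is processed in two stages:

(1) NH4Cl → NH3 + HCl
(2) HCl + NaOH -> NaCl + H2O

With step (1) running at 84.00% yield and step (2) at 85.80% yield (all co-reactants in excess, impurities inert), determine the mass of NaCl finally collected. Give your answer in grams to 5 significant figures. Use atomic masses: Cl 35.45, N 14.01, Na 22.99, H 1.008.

Pure NH4Cl = 603.20 × 0.9668 = 583.174 g.
M(NH4Cl) = 14.01 + 4(1.008) + 35.45 = 53.492 g/mol.
M(NaCl) = 22.99 + 35.45 = 58.44 g/mol.
n(NH4Cl) = 583.174 / 53.492 = 10.9021 mol.
Step 1 (NH4Cl:HCl = 1:1): theoretical n(HCl) = 10.9021 mol; at 84.00% yield, n(HCl) = 9.15774 mol.
Step 2 (HCl:NaCl = 1:1): theoretical n(NaCl) = 9.15774 mol, so theoretical mass = 9.15774 × 58.44 = 535.178 g.
At 85.80% yield, actual mass of NaCl = 535.178 × 0.8580 = 459.183 g.

459.18 g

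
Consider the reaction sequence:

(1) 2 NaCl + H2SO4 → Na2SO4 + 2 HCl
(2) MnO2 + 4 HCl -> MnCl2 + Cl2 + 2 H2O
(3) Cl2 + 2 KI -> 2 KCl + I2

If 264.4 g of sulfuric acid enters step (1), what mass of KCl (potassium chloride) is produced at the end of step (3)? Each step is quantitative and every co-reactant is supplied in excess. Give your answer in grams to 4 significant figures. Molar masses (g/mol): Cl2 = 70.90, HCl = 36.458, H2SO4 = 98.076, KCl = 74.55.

n(H2SO4) = 264.4 / 98.076 = 2.6959 mol.
Reaction (1): H2SO4→HCl ratio 1:2 ⇒ n(HCl) = 5.3917 mol.
Reaction (2): HCl→Cl2 ratio 4:1 ⇒ n(Cl2) = 1.3479 mol.
Reaction (3): Cl2→KCl ratio 1:2 ⇒ n(KCl) = 2.6959 mol.
Mass of KCl = 2.6959 × 74.55 = 200.98 g.

201.0 g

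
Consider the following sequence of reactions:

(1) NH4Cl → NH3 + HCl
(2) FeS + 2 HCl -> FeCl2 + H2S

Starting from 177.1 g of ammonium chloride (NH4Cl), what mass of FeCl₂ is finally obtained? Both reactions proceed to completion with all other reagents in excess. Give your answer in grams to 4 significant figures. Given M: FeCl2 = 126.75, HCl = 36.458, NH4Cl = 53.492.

n(NH4Cl) = 177.10 / 53.492 = 3.3108 mol.
Step 1 gives a 1:1 ratio of NH4Cl to HCl, so n(HCl) = 3.3108 mol.
In step 2 the HCl:FeCl2 ratio is 2:1, so n(FeCl2) = 1.6554 mol.
Mass of FeCl2 = 1.6554 × 126.75 = 209.82 g.

209.8 g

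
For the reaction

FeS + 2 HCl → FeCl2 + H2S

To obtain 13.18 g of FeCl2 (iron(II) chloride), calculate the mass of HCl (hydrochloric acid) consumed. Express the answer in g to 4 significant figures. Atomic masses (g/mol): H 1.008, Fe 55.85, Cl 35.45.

M(FeCl2) = 55.85 + 2(35.45) = 126.75 g/mol.
M(HCl) = 1.008 + 35.45 = 36.458 g/mol.
n(FeCl2) = 13.180 g / 126.75 g/mol = 0.10398 mol.
From the equation the FeCl2:HCl mole ratio is 1:2, so n(HCl) = 0.10398 × 2/1 = 0.20797 mol.
Mass of HCl = 0.20797 mol × 36.458 g/mol = 7.5821 g.

7.582 g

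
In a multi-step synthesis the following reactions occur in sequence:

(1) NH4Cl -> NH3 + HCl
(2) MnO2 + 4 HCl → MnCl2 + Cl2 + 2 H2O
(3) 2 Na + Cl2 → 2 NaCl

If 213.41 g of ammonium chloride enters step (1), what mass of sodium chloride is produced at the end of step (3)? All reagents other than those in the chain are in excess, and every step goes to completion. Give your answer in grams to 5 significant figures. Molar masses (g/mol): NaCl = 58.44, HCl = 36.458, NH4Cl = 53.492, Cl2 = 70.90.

116.58 g

n(NH4Cl) = 213.41 / 53.492 = 3.98957 mol.
Reaction (1): NH4Cl→HCl ratio 1:1 ⇒ n(HCl) = 3.98957 mol.
Reaction (2): HCl→Cl2 ratio 4:1 ⇒ n(Cl2) = 0.997392 mol.
Reaction (3): Cl2→NaCl ratio 1:2 ⇒ n(NaCl) = 1.99478 mol.
Mass of NaCl = 1.99478 × 58.44 = 116.575 g.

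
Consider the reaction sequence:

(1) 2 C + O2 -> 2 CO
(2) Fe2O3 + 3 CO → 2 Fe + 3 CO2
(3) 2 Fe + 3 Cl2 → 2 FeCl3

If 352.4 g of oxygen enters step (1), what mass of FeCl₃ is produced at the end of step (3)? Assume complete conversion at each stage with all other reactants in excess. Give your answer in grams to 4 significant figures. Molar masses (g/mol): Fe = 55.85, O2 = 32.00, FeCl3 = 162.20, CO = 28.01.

2382 g

n(O2) = 352.4 / 32.00 = 11.012 mol.
Reaction (1): O2→CO ratio 1:2 ⇒ n(CO) = 22.025 mol.
Reaction (2): CO→Fe ratio 3:2 ⇒ n(Fe) = 14.683 mol.
Reaction (3): Fe→FeCl3 ratio 2:2 ⇒ n(FeCl3) = 14.683 mol.
Mass of FeCl3 = 14.683 × 162.20 = 2381.6 g.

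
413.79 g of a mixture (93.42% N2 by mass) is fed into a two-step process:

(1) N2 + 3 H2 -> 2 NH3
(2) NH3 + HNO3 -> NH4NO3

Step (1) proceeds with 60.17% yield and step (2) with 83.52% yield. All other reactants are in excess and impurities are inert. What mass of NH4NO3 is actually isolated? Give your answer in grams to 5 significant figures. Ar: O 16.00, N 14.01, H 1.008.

1110.0 g

Pure N2 = 413.79 × 0.9342 = 386.563 g.
M(N2) = 2(14.01) = 28.02 g/mol.
M(NH4NO3) = 2(14.01) + 4(1.008) + 3(16.00) = 80.052 g/mol.
n(N2) = 386.563 / 28.02 = 13.7960 mol.
Step 1 (N2:NH3 = 1:2): theoretical n(NH3) = 27.5919 mol; at 60.17% yield, n(NH3) = 16.6021 mol.
Step 2 (NH3:NH4NO3 = 1:1): theoretical n(NH4NO3) = 16.6021 mol, so theoretical mass = 16.6021 × 80.052 = 1329.03 g.
At 83.52% yield, actual mass of NH4NO3 = 1329.03 × 0.8352 = 1110.00 g.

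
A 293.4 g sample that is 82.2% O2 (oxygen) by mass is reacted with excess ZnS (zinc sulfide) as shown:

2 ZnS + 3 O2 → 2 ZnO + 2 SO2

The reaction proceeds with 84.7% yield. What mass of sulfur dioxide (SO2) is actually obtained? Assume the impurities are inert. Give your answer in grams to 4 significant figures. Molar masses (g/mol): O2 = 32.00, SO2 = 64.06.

272.6 g

Pure O2 available = 293.4 g × 0.822 = 241.17 g.
n(O2) = 241.17 g / 32.00 g/mol = 7.5367 mol.
From the equation the O2:SO2 mole ratio is 3:2, so n(SO2) = 7.5367 × 2/3 = 5.0245 mol.
Mass of SO2 = 5.0245 mol × 64.06 g/mol = 321.87 g.
Actual mass collected = 321.87 g × 0.847 = 272.62 g.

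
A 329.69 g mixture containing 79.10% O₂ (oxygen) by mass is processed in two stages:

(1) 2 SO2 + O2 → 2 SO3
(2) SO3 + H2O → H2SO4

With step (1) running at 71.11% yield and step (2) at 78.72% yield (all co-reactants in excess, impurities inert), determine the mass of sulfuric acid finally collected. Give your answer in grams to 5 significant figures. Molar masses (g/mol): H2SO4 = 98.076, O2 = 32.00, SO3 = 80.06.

Pure O2 = 329.69 × 0.7910 = 260.785 g.
n(O2) = 260.785 / 32.00 = 8.14952 mol.
Step 1 (O2:SO3 = 1:2): theoretical n(SO3) = 16.2990 mol; at 71.11% yield, n(SO3) = 11.5903 mol.
Step 2 (SO3:H2SO4 = 1:1): theoretical n(H2SO4) = 11.5903 mol, so theoretical mass = 11.5903 × 98.076 = 1136.73 g.
At 78.72% yield, actual mass of H2SO4 = 1136.73 × 0.7872 = 894.831 g.

894.83 g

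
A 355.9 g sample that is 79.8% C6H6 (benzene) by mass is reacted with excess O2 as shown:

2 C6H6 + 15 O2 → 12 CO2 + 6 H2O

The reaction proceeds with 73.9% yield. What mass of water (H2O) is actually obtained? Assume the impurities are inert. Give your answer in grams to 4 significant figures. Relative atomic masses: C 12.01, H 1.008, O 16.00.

145.2 g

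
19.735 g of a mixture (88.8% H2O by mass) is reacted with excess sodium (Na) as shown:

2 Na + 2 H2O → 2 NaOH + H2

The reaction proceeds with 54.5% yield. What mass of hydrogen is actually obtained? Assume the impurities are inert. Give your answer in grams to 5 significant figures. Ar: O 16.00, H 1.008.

Pure H2O available = 19.735 g × 0.888 = 17.5247 g.
M(H2O) = 2(1.008) + 16.00 = 18.016 g/mol.
M(H2) = 2(1.008) = 2.016 g/mol.
n(H2O) = 17.5247 g / 18.016 g/mol = 0.972729 mol.
From the equation the H2O:H2 mole ratio is 2:1, so n(H2) = 0.972729 × 1/2 = 0.486364 mol.
Mass of H2 = 0.486364 mol × 2.016 g/mol = 0.980511 g.
Actual mass collected = 0.980511 g × 0.545 = 0.534378 g.

0.53438 g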